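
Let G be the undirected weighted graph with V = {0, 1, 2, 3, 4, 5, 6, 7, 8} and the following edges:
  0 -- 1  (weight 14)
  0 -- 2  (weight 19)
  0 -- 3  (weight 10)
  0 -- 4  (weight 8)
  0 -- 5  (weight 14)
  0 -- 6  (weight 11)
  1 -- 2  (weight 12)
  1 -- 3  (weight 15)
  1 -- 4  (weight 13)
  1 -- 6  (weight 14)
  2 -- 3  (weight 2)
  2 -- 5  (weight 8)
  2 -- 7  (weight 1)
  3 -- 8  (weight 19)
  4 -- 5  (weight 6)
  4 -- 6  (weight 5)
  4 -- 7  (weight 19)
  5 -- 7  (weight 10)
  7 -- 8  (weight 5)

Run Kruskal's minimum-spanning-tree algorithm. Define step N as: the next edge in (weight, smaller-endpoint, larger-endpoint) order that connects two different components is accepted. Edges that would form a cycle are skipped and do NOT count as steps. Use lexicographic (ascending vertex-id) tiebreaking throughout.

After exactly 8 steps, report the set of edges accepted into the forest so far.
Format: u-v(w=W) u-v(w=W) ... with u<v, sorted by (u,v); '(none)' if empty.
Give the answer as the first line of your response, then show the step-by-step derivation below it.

0-4(w=8) 1-2(w=12) 2-3(w=2) 2-5(w=8) 2-7(w=1) 4-5(w=6) 4-6(w=5) 7-8(w=5)

step 1: add edge 2-7 (w=1); MST = {2-7(w=1)}
step 2: add edge 2-3 (w=2); MST = {2-3(w=2) 2-7(w=1)}
step 3: add edge 4-6 (w=5); MST = {2-3(w=2) 2-7(w=1) 4-6(w=5)}
step 4: add edge 7-8 (w=5); MST = {2-3(w=2) 2-7(w=1) 4-6(w=5) 7-8(w=5)}
step 5: add edge 4-5 (w=6); MST = {2-3(w=2) 2-7(w=1) 4-5(w=6) 4-6(w=5) 7-8(w=5)}
step 6: add edge 0-4 (w=8); MST = {0-4(w=8) 2-3(w=2) 2-7(w=1) 4-5(w=6) 4-6(w=5) 7-8(w=5)}
step 7: add edge 2-5 (w=8); MST = {0-4(w=8) 2-3(w=2) 2-5(w=8) 2-7(w=1) 4-5(w=6) 4-6(w=5) 7-8(w=5)}
step 8: add edge 1-2 (w=12); MST = {0-4(w=8) 1-2(w=12) 2-3(w=2) 2-5(w=8) 2-7(w=1) 4-5(w=6) 4-6(w=5) 7-8(w=5)}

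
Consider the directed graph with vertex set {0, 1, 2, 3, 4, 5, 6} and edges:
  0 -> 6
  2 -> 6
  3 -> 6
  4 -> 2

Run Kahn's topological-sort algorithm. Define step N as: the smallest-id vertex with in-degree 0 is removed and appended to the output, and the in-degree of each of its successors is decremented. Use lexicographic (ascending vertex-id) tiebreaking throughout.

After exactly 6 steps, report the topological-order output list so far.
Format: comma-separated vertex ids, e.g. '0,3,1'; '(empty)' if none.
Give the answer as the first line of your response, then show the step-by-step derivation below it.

0,1,3,4,2,5

step 1: output 0; order=[0]; indeg=(0,0,1,0,0,0,2)
step 2: output 1; order=[0,1]; indeg=(0,0,1,0,0,0,2)
step 3: output 3; order=[0,1,3]; indeg=(0,0,1,0,0,0,1)
step 4: output 4; order=[0,1,3,4]; indeg=(0,0,0,0,0,0,1)
step 5: output 2; order=[0,1,3,4,2]; indeg=(0,0,0,0,0,0,0)
step 6: output 5; order=[0,1,3,4,2,5]; indeg=(0,0,0,0,0,0,0)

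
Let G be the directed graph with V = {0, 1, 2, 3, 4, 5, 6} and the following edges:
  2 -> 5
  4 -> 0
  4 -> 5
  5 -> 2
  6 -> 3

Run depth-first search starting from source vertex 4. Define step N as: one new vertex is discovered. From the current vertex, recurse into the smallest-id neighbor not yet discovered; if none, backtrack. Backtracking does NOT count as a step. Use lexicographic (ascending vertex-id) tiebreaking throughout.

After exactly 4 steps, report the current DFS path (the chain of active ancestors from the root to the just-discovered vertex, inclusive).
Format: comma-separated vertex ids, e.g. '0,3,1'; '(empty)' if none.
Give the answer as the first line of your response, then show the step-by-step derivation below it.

4,5,2

step 1: discover 4; path=4; order=4
step 2: discover 0; path=4>0; order=4,0
step 3: discover 5; path=4>5; order=4,0,5
step 4: discover 2; path=4>5>2; order=4,0,5,2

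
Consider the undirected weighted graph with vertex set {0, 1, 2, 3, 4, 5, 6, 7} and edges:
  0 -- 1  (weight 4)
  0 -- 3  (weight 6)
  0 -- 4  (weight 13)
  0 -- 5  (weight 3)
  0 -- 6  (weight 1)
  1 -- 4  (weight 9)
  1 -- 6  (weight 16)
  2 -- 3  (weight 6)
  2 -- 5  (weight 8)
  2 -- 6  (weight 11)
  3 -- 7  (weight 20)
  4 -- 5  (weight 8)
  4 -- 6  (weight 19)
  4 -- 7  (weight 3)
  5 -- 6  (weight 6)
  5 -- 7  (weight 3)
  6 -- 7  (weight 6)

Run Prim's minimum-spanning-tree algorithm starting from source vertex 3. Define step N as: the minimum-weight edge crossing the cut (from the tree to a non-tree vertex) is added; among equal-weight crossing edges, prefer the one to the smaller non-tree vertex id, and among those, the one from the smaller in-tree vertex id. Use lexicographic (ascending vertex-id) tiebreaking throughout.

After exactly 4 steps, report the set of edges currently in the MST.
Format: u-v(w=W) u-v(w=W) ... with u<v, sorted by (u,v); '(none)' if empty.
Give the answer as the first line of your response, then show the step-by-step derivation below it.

0-3(w=6) 0-5(w=3) 0-6(w=1) 5-7(w=3)

step 1: add edge 0-3 (w=6); MST = {0-3(w=6)}
step 2: add edge 0-6 (w=1); MST = {0-3(w=6) 0-6(w=1)}
step 3: add edge 0-5 (w=3); MST = {0-3(w=6) 0-5(w=3) 0-6(w=1)}
step 4: add edge 5-7 (w=3); MST = {0-3(w=6) 0-5(w=3) 0-6(w=1) 5-7(w=3)}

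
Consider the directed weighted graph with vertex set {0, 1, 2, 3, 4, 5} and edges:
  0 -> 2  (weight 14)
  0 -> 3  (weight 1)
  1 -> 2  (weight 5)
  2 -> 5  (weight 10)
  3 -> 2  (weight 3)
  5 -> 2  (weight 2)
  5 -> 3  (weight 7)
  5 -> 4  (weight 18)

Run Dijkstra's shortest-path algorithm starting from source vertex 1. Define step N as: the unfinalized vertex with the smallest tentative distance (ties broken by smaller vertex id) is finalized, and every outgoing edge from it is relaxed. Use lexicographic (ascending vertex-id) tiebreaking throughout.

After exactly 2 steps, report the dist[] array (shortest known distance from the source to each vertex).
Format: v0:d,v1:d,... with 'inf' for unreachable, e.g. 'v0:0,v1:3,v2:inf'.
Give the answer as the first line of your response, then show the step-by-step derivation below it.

v0:inf,v1:0,v2:5,v3:inf,v4:inf,v5:15

step 1: dist = v0:inf,v1:0,v2:5,v3:inf,v4:inf,v5:inf
step 2: dist = v0:inf,v1:0,v2:5,v3:inf,v4:inf,v5:15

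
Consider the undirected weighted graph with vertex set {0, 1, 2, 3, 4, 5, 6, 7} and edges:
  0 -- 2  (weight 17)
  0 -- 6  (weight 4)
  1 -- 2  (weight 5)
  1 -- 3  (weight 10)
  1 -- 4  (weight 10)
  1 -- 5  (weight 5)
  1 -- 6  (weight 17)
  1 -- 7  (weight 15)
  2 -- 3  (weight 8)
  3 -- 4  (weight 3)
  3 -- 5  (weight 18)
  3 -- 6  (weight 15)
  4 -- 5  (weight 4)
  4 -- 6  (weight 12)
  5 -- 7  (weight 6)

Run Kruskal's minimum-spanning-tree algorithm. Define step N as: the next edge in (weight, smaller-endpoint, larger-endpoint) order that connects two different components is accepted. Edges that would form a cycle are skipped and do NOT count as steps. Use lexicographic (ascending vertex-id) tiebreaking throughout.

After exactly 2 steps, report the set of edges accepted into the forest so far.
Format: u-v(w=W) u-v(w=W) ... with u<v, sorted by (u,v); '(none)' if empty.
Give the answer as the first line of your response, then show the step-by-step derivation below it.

0-6(w=4) 3-4(w=3)

step 1: add edge 3-4 (w=3); MST = {3-4(w=3)}
step 2: add edge 0-6 (w=4); MST = {0-6(w=4) 3-4(w=3)}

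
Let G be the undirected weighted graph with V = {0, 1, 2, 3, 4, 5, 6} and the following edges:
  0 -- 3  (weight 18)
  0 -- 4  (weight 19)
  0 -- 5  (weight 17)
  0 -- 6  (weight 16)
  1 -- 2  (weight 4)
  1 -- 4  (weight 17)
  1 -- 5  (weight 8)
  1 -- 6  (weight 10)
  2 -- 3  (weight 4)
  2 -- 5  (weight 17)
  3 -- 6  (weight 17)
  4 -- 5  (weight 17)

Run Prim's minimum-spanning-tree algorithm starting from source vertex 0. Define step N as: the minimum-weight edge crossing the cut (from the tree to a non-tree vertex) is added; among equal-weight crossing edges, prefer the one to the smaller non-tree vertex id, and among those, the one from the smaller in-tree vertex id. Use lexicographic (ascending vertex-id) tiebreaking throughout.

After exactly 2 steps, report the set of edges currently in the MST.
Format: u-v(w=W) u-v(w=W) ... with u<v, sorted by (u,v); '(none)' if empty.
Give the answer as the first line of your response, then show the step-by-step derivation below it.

0-6(w=16) 1-6(w=10)

step 1: add edge 0-6 (w=16); MST = {0-6(w=16)}
step 2: add edge 1-6 (w=10); MST = {0-6(w=16) 1-6(w=10)}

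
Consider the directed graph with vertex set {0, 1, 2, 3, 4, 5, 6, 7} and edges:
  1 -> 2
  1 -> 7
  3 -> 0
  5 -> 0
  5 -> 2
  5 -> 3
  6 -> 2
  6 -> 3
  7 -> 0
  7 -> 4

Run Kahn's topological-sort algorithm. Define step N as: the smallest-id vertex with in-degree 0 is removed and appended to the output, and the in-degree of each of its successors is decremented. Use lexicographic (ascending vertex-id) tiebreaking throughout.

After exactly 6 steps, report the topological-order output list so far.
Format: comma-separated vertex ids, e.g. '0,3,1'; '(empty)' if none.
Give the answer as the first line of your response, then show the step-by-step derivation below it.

1,5,6,2,3,7

step 1: output 1; order=[1]; indeg=(3,0,2,2,1,0,0,0)
step 2: output 5; order=[1,5]; indeg=(2,0,1,1,1,0,0,0)
step 3: output 6; order=[1,5,6]; indeg=(2,0,0,0,1,0,0,0)
step 4: output 2; order=[1,5,6,2]; indeg=(2,0,0,0,1,0,0,0)
step 5: output 3; order=[1,5,6,2,3]; indeg=(1,0,0,0,1,0,0,0)
step 6: output 7; order=[1,5,6,2,3,7]; indeg=(0,0,0,0,0,0,0,0)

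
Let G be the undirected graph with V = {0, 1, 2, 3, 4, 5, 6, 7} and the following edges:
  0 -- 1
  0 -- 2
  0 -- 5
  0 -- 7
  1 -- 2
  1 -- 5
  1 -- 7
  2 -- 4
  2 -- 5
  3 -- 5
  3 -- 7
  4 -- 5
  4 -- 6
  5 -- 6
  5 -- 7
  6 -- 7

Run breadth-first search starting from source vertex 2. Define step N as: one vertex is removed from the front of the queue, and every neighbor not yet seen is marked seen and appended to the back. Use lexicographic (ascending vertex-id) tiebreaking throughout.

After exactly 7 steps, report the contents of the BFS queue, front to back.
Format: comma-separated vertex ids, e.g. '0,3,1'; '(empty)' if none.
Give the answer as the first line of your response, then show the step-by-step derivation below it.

3

step 1: dequeue 2; queue=[0,1,4,5]; order=2
step 2: dequeue 0; queue=[1,4,5,7]; order=2,0
step 3: dequeue 1; queue=[4,5,7]; order=2,0,1
step 4: dequeue 4; queue=[5,7,6]; order=2,0,1,4
step 5: dequeue 5; queue=[7,6,3]; order=2,0,1,4,5
step 6: dequeue 7; queue=[6,3]; order=2,0,1,4,5,7
step 7: dequeue 6; queue=[3]; order=2,0,1,4,5,7,6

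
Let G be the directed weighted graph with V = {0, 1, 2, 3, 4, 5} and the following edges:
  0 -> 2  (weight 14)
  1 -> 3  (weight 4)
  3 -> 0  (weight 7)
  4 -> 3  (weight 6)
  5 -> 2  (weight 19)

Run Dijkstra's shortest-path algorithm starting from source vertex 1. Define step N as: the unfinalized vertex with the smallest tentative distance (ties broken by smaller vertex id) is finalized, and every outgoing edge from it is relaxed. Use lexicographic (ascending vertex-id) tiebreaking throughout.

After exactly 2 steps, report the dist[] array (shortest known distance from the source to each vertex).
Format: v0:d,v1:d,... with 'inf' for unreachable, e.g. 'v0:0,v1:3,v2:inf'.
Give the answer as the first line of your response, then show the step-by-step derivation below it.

v0:11,v1:0,v2:inf,v3:4,v4:inf,v5:inf

step 1: dist = v0:inf,v1:0,v2:inf,v3:4,v4:inf,v5:inf
step 2: dist = v0:11,v1:0,v2:inf,v3:4,v4:inf,v5:inf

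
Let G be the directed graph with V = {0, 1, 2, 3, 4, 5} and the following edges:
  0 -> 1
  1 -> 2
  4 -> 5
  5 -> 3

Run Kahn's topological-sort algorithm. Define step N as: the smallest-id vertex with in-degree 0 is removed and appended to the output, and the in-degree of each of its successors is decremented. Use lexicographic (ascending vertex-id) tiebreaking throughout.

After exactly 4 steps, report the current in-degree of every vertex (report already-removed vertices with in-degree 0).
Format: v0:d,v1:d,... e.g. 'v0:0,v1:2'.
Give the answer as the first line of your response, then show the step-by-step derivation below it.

v0:0,v1:0,v2:0,v3:1,v4:0,v5:0

step 1: output 0; order=[0]; indeg=(0,0,1,1,0,1)
step 2: output 1; order=[0,1]; indeg=(0,0,0,1,0,1)
step 3: output 2; order=[0,1,2]; indeg=(0,0,0,1,0,1)
step 4: output 4; order=[0,1,2,4]; indeg=(0,0,0,1,0,0)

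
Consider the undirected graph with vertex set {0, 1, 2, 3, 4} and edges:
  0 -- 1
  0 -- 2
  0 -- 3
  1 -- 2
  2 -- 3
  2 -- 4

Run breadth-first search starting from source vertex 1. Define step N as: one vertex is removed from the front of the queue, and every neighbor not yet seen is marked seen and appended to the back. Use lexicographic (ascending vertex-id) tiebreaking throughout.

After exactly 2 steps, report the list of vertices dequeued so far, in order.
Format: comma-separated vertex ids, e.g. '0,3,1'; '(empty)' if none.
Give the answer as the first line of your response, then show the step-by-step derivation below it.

1,0

step 1: dequeue 1; queue=[0,2]; order=1
step 2: dequeue 0; queue=[2,3]; order=1,0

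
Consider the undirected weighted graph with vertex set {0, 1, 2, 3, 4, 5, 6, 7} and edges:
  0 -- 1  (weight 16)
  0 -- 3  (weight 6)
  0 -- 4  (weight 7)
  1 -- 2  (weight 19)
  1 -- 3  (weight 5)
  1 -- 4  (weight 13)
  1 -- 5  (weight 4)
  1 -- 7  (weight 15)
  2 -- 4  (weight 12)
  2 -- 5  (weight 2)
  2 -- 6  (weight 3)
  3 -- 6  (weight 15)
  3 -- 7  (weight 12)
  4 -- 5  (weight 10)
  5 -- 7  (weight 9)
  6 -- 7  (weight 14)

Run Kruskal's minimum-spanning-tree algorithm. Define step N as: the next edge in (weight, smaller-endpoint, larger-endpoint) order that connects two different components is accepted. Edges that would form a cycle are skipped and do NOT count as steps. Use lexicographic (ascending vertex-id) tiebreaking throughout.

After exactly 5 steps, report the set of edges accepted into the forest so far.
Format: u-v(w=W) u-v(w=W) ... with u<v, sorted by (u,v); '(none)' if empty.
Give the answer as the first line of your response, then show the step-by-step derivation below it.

0-3(w=6) 1-3(w=5) 1-5(w=4) 2-5(w=2) 2-6(w=3)

step 1: add edge 2-5 (w=2); MST = {2-5(w=2)}
step 2: add edge 2-6 (w=3); MST = {2-5(w=2) 2-6(w=3)}
step 3: add edge 1-5 (w=4); MST = {1-5(w=4) 2-5(w=2) 2-6(w=3)}
step 4: add edge 1-3 (w=5); MST = {1-3(w=5) 1-5(w=4) 2-5(w=2) 2-6(w=3)}
step 5: add edge 0-3 (w=6); MST = {0-3(w=6) 1-3(w=5) 1-5(w=4) 2-5(w=2) 2-6(w=3)}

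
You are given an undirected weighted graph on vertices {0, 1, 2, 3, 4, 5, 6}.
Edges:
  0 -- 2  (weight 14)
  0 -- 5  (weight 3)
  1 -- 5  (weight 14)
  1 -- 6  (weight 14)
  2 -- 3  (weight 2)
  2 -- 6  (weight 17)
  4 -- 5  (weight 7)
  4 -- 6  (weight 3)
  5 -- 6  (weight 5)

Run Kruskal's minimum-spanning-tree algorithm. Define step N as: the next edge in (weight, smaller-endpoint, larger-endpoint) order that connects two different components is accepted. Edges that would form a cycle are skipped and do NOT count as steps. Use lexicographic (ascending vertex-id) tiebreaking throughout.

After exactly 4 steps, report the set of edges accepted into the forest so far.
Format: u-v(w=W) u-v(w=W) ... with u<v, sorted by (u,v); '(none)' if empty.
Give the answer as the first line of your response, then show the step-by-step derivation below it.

0-5(w=3) 2-3(w=2) 4-6(w=3) 5-6(w=5)

step 1: add edge 2-3 (w=2); MST = {2-3(w=2)}
step 2: add edge 0-5 (w=3); MST = {0-5(w=3) 2-3(w=2)}
step 3: add edge 4-6 (w=3); MST = {0-5(w=3) 2-3(w=2) 4-6(w=3)}
step 4: add edge 5-6 (w=5); MST = {0-5(w=3) 2-3(w=2) 4-6(w=3) 5-6(w=5)}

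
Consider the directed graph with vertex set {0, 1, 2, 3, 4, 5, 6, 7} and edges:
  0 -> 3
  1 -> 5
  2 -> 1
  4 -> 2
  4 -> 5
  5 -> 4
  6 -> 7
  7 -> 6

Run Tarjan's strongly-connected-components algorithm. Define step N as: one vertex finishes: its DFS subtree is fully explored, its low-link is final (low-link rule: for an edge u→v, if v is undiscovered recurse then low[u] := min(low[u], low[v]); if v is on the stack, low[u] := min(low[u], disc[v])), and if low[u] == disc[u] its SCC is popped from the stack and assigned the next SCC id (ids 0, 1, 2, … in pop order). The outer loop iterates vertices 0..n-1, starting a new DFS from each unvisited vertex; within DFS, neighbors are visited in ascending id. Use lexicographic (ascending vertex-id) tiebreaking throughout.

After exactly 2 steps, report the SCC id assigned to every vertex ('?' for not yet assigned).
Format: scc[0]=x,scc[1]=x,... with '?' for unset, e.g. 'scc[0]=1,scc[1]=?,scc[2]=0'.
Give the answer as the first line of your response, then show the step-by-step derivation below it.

scc[0]=1,scc[1]=?,scc[2]=?,scc[3]=0,scc[4]=?,scc[5]=?,scc[6]=?,scc[7]=?

step 1: low=(low[0]=0,low[1]=?,low[2]=?,low[3]=1,low[4]=?,low[5]=?,low[6]=?,low[7]=?); scc=(scc[0]=?,scc[1]=?,scc[2]=?,scc[3]=0,scc[4]=?,scc[5]=?,scc[6]=?,scc[7]=?)
step 2: low=(low[0]=0,low[1]=?,low[2]=?,low[3]=1,low[4]=?,low[5]=?,low[6]=?,low[7]=?); scc=(scc[0]=1,scc[1]=?,scc[2]=?,scc[3]=0,scc[4]=?,scc[5]=?,scc[6]=?,scc[7]=?)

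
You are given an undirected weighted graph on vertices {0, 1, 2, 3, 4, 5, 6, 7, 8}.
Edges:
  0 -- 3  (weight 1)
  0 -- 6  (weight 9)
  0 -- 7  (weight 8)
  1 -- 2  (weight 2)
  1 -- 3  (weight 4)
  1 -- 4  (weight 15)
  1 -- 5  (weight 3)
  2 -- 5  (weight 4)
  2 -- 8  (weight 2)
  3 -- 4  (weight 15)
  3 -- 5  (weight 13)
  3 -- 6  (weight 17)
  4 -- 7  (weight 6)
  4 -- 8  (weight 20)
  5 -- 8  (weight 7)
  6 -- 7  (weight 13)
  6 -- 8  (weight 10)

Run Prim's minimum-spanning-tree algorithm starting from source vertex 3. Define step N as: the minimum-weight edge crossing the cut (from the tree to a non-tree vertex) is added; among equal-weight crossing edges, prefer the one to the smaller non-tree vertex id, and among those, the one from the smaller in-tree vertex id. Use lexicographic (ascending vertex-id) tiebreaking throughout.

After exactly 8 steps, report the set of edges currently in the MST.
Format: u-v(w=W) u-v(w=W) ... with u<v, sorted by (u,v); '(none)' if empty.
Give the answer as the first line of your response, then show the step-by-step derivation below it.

0-3(w=1) 0-6(w=9) 0-7(w=8) 1-2(w=2) 1-3(w=4) 1-5(w=3) 2-8(w=2) 4-7(w=6)

step 1: add edge 0-3 (w=1); MST = {0-3(w=1)}
step 2: add edge 1-3 (w=4); MST = {0-3(w=1) 1-3(w=4)}
step 3: add edge 1-2 (w=2); MST = {0-3(w=1) 1-2(w=2) 1-3(w=4)}
step 4: add edge 2-8 (w=2); MST = {0-3(w=1) 1-2(w=2) 1-3(w=4) 2-8(w=2)}
step 5: add edge 1-5 (w=3); MST = {0-3(w=1) 1-2(w=2) 1-3(w=4) 1-5(w=3) 2-8(w=2)}
step 6: add edge 0-7 (w=8); MST = {0-3(w=1) 0-7(w=8) 1-2(w=2) 1-3(w=4) 1-5(w=3) 2-8(w=2)}
step 7: add edge 4-7 (w=6); MST = {0-3(w=1) 0-7(w=8) 1-2(w=2) 1-3(w=4) 1-5(w=3) 2-8(w=2) 4-7(w=6)}
step 8: add edge 0-6 (w=9); MST = {0-3(w=1) 0-6(w=9) 0-7(w=8) 1-2(w=2) 1-3(w=4) 1-5(w=3) 2-8(w=2) 4-7(w=6)}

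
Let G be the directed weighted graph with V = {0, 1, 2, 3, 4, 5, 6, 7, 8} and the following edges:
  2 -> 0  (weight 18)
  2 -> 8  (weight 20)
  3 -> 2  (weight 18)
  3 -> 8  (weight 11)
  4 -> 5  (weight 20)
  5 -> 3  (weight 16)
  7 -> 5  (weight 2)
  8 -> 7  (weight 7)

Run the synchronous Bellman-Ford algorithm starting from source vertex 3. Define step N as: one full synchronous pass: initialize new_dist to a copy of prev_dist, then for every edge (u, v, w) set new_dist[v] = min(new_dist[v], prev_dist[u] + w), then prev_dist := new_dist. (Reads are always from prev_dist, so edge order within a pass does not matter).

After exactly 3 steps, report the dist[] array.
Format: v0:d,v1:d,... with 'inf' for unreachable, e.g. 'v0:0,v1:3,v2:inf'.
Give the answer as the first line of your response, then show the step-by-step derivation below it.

v0:36,v1:inf,v2:18,v3:0,v4:inf,v5:20,v6:inf,v7:18,v8:11

step 1: dist = v0:inf,v1:inf,v2:18,v3:0,v4:inf,v5:inf,v6:inf,v7:inf,v8:11
step 2: dist = v0:36,v1:inf,v2:18,v3:0,v4:inf,v5:inf,v6:inf,v7:18,v8:11
step 3: dist = v0:36,v1:inf,v2:18,v3:0,v4:inf,v5:20,v6:inf,v7:18,v8:11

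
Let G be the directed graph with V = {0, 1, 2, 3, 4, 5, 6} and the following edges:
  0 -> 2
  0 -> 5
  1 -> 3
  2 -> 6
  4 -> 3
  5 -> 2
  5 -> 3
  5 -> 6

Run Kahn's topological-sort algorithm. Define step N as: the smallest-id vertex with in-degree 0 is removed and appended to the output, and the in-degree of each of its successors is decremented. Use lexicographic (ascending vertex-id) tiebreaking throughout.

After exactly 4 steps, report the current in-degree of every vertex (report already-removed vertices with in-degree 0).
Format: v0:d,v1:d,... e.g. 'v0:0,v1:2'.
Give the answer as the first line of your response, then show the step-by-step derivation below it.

v0:0,v1:0,v2:0,v3:0,v4:0,v5:0,v6:1

step 1: output 0; order=[0]; indeg=(0,0,1,3,0,0,2)
step 2: output 1; order=[0,1]; indeg=(0,0,1,2,0,0,2)
step 3: output 4; order=[0,1,4]; indeg=(0,0,1,1,0,0,2)
step 4: output 5; order=[0,1,4,5]; indeg=(0,0,0,0,0,0,1)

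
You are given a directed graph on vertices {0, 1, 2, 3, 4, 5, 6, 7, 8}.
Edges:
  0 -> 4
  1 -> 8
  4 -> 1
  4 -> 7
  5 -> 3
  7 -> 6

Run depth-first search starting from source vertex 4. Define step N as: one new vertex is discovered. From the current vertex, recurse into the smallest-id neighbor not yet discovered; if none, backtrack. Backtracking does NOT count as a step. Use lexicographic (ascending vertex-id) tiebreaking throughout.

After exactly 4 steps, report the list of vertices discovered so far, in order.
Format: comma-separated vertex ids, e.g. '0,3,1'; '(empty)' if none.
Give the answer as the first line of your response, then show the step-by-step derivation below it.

4,1,8,7

step 1: discover 4; path=4; order=4
step 2: discover 1; path=4>1; order=4,1
step 3: discover 8; path=4>1>8; order=4,1,8
step 4: discover 7; path=4>7; order=4,1,8,7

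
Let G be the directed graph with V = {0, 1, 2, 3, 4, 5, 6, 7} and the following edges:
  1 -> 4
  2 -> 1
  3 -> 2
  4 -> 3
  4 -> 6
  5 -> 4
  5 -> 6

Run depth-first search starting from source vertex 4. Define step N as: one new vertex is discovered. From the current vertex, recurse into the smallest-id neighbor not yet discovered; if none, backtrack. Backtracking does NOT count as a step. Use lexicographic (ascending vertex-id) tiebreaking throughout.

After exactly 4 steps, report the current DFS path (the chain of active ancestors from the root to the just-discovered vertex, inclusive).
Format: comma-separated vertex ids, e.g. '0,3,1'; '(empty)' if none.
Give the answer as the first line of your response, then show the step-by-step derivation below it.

4,3,2,1

step 1: discover 4; path=4; order=4
step 2: discover 3; path=4>3; order=4,3
step 3: discover 2; path=4>3>2; order=4,3,2
step 4: discover 1; path=4>3>2>1; order=4,3,2,1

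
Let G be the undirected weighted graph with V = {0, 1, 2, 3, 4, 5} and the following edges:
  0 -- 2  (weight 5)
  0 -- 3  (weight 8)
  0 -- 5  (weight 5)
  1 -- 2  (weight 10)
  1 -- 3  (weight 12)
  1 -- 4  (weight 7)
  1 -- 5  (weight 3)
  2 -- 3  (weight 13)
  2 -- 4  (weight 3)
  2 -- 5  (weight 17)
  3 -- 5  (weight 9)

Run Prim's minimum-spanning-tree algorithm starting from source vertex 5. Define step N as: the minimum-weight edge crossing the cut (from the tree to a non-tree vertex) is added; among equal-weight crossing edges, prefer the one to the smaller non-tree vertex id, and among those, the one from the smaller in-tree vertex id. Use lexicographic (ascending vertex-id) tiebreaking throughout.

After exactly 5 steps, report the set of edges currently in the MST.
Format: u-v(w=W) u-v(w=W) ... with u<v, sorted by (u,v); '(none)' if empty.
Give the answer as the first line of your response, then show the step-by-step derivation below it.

0-2(w=5) 0-3(w=8) 0-5(w=5) 1-5(w=3) 2-4(w=3)

step 1: add edge 1-5 (w=3); MST = {1-5(w=3)}
step 2: add edge 0-5 (w=5); MST = {0-5(w=5) 1-5(w=3)}
step 3: add edge 0-2 (w=5); MST = {0-2(w=5) 0-5(w=5) 1-5(w=3)}
step 4: add edge 2-4 (w=3); MST = {0-2(w=5) 0-5(w=5) 1-5(w=3) 2-4(w=3)}
step 5: add edge 0-3 (w=8); MST = {0-2(w=5) 0-3(w=8) 0-5(w=5) 1-5(w=3) 2-4(w=3)}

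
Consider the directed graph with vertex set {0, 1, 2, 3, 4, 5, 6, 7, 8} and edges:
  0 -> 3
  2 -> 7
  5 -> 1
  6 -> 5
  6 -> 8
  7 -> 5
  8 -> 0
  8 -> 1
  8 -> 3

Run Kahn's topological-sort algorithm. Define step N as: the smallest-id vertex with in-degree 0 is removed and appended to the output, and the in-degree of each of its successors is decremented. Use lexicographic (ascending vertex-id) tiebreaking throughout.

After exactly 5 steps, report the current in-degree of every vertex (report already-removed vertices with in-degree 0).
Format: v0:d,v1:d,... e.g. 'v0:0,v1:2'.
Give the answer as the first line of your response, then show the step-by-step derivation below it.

v0:1,v1:1,v2:0,v3:2,v4:0,v5:0,v6:0,v7:0,v8:0

step 1: output 2; order=[2]; indeg=(1,2,0,2,0,2,0,0,1)
step 2: output 4; order=[2,4]; indeg=(1,2,0,2,0,2,0,0,1)
step 3: output 6; order=[2,4,6]; indeg=(1,2,0,2,0,1,0,0,0)
step 4: output 7; order=[2,4,6,7]; indeg=(1,2,0,2,0,0,0,0,0)
step 5: output 5; order=[2,4,6,7,5]; indeg=(1,1,0,2,0,0,0,0,0)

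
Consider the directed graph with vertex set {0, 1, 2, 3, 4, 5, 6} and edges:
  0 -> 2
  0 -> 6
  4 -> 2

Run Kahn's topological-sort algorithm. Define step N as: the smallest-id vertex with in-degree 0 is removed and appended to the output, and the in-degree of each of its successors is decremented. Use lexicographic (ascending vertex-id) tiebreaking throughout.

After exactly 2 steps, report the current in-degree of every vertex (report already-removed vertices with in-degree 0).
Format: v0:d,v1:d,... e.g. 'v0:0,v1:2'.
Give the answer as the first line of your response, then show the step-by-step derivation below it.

v0:0,v1:0,v2:1,v3:0,v4:0,v5:0,v6:0

step 1: output 0; order=[0]; indeg=(0,0,1,0,0,0,0)
step 2: output 1; order=[0,1]; indeg=(0,0,1,0,0,0,0)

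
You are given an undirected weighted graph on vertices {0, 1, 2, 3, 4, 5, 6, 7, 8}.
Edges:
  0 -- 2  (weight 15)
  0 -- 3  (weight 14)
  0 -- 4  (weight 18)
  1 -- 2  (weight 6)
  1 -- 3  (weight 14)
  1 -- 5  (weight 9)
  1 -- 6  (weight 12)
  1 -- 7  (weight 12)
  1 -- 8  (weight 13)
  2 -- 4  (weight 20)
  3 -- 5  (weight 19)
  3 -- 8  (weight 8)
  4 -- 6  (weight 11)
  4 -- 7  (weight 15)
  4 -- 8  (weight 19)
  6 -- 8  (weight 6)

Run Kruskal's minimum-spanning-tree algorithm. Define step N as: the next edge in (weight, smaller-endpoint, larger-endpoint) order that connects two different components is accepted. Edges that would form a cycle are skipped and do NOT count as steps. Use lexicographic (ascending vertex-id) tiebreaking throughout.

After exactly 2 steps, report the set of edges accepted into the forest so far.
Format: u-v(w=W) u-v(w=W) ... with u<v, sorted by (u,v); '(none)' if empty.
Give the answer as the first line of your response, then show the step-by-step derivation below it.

1-2(w=6) 6-8(w=6)

step 1: add edge 1-2 (w=6); MST = {1-2(w=6)}
step 2: add edge 6-8 (w=6); MST = {1-2(w=6) 6-8(w=6)}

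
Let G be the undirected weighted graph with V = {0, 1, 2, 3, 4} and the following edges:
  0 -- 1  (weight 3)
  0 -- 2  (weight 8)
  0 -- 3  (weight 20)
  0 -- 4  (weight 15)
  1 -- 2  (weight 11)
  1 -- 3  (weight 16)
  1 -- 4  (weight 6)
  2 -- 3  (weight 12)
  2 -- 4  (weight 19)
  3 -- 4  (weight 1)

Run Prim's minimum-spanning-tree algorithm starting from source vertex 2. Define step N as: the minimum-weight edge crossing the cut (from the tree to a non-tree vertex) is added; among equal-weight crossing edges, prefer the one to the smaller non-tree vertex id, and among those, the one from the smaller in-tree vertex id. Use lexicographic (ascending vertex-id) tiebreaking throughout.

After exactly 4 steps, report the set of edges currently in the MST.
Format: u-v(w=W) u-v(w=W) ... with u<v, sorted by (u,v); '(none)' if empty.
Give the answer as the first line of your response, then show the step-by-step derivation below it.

0-1(w=3) 0-2(w=8) 1-4(w=6) 3-4(w=1)

step 1: add edge 0-2 (w=8); MST = {0-2(w=8)}
step 2: add edge 0-1 (w=3); MST = {0-1(w=3) 0-2(w=8)}
step 3: add edge 1-4 (w=6); MST = {0-1(w=3) 0-2(w=8) 1-4(w=6)}
step 4: add edge 3-4 (w=1); MST = {0-1(w=3) 0-2(w=8) 1-4(w=6) 3-4(w=1)}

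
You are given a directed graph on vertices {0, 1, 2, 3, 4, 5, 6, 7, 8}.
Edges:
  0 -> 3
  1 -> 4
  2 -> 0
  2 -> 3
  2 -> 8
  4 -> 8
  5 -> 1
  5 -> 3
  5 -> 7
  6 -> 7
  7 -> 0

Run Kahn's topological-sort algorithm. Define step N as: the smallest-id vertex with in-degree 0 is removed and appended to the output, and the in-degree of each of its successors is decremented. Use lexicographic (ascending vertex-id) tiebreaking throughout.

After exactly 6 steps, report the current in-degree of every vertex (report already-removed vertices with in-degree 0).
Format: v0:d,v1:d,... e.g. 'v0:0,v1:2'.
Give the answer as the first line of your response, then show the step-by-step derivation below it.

v0:0,v1:0,v2:0,v3:1,v4:0,v5:0,v6:0,v7:0,v8:0

step 1: output 2; order=[2]; indeg=(1,1,0,2,1,0,0,2,1)
step 2: output 5; order=[2,5]; indeg=(1,0,0,1,1,0,0,1,1)
step 3: output 1; order=[2,5,1]; indeg=(1,0,0,1,0,0,0,1,1)
step 4: output 4; order=[2,5,1,4]; indeg=(1,0,0,1,0,0,0,1,0)
step 5: output 6; order=[2,5,1,4,6]; indeg=(1,0,0,1,0,0,0,0,0)
step 6: output 7; order=[2,5,1,4,6,7]; indeg=(0,0,0,1,0,0,0,0,0)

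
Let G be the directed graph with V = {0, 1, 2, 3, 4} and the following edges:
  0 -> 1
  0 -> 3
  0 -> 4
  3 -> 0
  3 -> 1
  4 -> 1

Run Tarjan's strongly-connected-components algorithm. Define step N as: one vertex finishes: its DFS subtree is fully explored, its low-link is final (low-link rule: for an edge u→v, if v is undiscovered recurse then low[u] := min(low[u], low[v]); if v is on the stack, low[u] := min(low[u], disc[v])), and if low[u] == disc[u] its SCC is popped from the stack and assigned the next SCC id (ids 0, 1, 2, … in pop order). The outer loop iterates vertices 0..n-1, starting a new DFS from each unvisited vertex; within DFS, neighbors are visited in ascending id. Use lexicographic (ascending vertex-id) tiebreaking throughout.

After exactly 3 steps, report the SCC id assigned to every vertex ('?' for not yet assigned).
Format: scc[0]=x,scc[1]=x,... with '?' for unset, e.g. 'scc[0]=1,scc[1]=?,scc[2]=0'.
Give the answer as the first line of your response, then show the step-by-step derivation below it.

scc[0]=?,scc[1]=0,scc[2]=?,scc[3]=?,scc[4]=1

step 1: low=(low[0]=0,low[1]=1,low[2]=?,low[3]=?,low[4]=?); scc=(scc[0]=?,scc[1]=0,scc[2]=?,scc[3]=?,scc[4]=?)
step 2: low=(low[0]=0,low[1]=1,low[2]=?,low[3]=0,low[4]=?); scc=(scc[0]=?,scc[1]=0,scc[2]=?,scc[3]=?,scc[4]=?)
step 3: low=(low[0]=0,low[1]=1,low[2]=?,low[3]=0,low[4]=3); scc=(scc[0]=?,scc[1]=0,scc[2]=?,scc[3]=?,scc[4]=1)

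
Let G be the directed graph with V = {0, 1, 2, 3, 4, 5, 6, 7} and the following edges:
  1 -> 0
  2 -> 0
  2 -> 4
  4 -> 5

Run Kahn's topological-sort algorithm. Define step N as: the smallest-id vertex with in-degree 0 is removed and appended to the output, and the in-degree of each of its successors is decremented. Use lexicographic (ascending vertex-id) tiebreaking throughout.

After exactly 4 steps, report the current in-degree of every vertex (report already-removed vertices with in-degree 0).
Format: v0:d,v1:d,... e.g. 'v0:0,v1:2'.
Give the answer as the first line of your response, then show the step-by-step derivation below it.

v0:0,v1:0,v2:0,v3:0,v4:0,v5:1,v6:0,v7:0

step 1: output 1; order=[1]; indeg=(1,0,0,0,1,1,0,0)
step 2: output 2; order=[1,2]; indeg=(0,0,0,0,0,1,0,0)
step 3: output 0; order=[1,2,0]; indeg=(0,0,0,0,0,1,0,0)
step 4: output 3; order=[1,2,0,3]; indeg=(0,0,0,0,0,1,0,0)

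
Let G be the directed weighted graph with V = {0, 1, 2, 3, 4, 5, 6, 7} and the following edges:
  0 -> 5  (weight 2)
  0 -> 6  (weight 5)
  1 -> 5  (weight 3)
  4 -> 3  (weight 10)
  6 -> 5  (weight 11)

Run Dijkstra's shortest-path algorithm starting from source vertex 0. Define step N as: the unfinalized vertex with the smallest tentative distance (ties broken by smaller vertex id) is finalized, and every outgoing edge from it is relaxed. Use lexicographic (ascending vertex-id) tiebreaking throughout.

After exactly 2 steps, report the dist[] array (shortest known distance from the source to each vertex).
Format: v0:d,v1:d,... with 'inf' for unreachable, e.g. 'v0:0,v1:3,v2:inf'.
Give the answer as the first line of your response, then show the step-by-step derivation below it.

v0:0,v1:inf,v2:inf,v3:inf,v4:inf,v5:2,v6:5,v7:inf

step 1: dist = v0:0,v1:inf,v2:inf,v3:inf,v4:inf,v5:2,v6:5,v7:inf
step 2: dist = v0:0,v1:inf,v2:inf,v3:inf,v4:inf,v5:2,v6:5,v7:inf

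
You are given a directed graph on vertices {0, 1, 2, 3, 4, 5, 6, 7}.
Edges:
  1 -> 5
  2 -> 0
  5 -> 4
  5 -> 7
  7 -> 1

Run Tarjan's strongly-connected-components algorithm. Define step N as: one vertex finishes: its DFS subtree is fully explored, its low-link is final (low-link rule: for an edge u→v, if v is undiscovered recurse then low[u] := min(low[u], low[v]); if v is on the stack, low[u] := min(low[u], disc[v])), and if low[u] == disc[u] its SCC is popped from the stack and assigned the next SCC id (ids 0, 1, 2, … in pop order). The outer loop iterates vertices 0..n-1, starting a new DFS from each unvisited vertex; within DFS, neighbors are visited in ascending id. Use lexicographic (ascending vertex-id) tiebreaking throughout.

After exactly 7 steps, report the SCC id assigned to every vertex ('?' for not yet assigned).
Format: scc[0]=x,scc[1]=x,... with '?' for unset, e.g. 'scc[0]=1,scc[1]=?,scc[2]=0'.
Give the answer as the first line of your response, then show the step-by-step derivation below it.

scc[0]=0,scc[1]=2,scc[2]=3,scc[3]=4,scc[4]=1,scc[5]=2,scc[6]=?,scc[7]=2

step 1: low=(low[0]=0,low[1]=?,low[2]=?,low[3]=?,low[4]=?,low[5]=?,low[6]=?,low[7]=?); scc=(scc[0]=0,scc[1]=?,scc[2]=?,scc[3]=?,scc[4]=?,scc[5]=?,scc[6]=?,scc[7]=?)
step 2: low=(low[0]=0,low[1]=1,low[2]=?,low[3]=?,low[4]=3,low[5]=2,low[6]=?,low[7]=?); scc=(scc[0]=0,scc[1]=?,scc[2]=?,scc[3]=?,scc[4]=1,scc[5]=?,scc[6]=?,scc[7]=?)
step 3: low=(low[0]=0,low[1]=1,low[2]=?,low[3]=?,low[4]=3,low[5]=2,low[6]=?,low[7]=1); scc=(scc[0]=0,scc[1]=?,scc[2]=?,scc[3]=?,scc[4]=1,scc[5]=?,scc[6]=?,scc[7]=?)
step 4: low=(low[0]=0,low[1]=1,low[2]=?,low[3]=?,low[4]=3,low[5]=1,low[6]=?,low[7]=1); scc=(scc[0]=0,scc[1]=?,scc[2]=?,scc[3]=?,scc[4]=1,scc[5]=?,scc[6]=?,scc[7]=?)
step 5: low=(low[0]=0,low[1]=1,low[2]=?,low[3]=?,low[4]=3,low[5]=1,low[6]=?,low[7]=1); scc=(scc[0]=0,scc[1]=2,scc[2]=?,scc[3]=?,scc[4]=1,scc[5]=2,scc[6]=?,scc[7]=2)
step 6: low=(low[0]=0,low[1]=1,low[2]=5,low[3]=?,low[4]=3,low[5]=1,low[6]=?,low[7]=1); scc=(scc[0]=0,scc[1]=2,scc[2]=3,scc[3]=?,scc[4]=1,scc[5]=2,scc[6]=?,scc[7]=2)
step 7: low=(low[0]=0,low[1]=1,low[2]=5,low[3]=6,low[4]=3,low[5]=1,low[6]=?,low[7]=1); scc=(scc[0]=0,scc[1]=2,scc[2]=3,scc[3]=4,scc[4]=1,scc[5]=2,scc[6]=?,scc[7]=2)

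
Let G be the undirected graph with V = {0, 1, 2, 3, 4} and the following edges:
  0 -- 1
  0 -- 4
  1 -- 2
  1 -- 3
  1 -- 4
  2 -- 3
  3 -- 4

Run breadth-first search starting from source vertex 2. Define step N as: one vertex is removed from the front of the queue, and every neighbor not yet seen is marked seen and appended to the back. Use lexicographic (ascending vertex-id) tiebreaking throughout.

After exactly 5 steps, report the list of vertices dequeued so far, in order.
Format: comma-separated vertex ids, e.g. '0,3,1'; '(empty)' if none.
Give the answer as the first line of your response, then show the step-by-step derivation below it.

2,1,3,0,4

step 1: dequeue 2; queue=[1,3]; order=2
step 2: dequeue 1; queue=[3,0,4]; order=2,1
step 3: dequeue 3; queue=[0,4]; order=2,1,3
step 4: dequeue 0; queue=[4]; order=2,1,3,0
step 5: dequeue 4; queue=[(empty)]; order=2,1,3,0,4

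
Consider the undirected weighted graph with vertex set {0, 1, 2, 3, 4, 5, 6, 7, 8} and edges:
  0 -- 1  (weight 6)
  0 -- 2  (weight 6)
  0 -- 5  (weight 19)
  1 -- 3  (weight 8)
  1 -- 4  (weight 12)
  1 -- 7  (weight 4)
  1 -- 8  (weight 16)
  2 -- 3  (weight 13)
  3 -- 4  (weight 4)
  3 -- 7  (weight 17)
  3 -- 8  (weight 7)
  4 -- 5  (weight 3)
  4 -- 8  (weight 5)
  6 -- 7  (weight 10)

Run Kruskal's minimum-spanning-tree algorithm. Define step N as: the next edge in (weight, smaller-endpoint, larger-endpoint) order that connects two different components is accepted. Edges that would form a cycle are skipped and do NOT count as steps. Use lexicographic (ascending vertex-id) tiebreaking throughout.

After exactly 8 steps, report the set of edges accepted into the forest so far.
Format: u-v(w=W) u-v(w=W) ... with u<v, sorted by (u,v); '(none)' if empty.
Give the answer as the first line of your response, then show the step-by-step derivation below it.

0-1(w=6) 0-2(w=6) 1-3(w=8) 1-7(w=4) 3-4(w=4) 4-5(w=3) 4-8(w=5) 6-7(w=10)

step 1: add edge 4-5 (w=3); MST = {4-5(w=3)}
step 2: add edge 1-7 (w=4); MST = {1-7(w=4) 4-5(w=3)}
step 3: add edge 3-4 (w=4); MST = {1-7(w=4) 3-4(w=4) 4-5(w=3)}
step 4: add edge 4-8 (w=5); MST = {1-7(w=4) 3-4(w=4) 4-5(w=3) 4-8(w=5)}
step 5: add edge 0-1 (w=6); MST = {0-1(w=6) 1-7(w=4) 3-4(w=4) 4-5(w=3) 4-8(w=5)}
step 6: add edge 0-2 (w=6); MST = {0-1(w=6) 0-2(w=6) 1-7(w=4) 3-4(w=4) 4-5(w=3) 4-8(w=5)}
step 7: add edge 1-3 (w=8); MST = {0-1(w=6) 0-2(w=6) 1-3(w=8) 1-7(w=4) 3-4(w=4) 4-5(w=3) 4-8(w=5)}
step 8: add edge 6-7 (w=10); MST = {0-1(w=6) 0-2(w=6) 1-3(w=8) 1-7(w=4) 3-4(w=4) 4-5(w=3) 4-8(w=5) 6-7(w=10)}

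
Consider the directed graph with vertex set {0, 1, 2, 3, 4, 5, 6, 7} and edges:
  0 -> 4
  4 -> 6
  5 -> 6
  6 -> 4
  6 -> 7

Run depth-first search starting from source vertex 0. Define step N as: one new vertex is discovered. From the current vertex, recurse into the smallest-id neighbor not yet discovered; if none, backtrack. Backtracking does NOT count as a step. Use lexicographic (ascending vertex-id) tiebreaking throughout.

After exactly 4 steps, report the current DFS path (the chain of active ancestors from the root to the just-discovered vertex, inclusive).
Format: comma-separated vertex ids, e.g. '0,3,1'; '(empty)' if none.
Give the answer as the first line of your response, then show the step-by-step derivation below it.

0,4,6,7

step 1: discover 0; path=0; order=0
step 2: discover 4; path=0>4; order=0,4
step 3: discover 6; path=0>4>6; order=0,4,6
step 4: discover 7; path=0>4>6>7; order=0,4,6,7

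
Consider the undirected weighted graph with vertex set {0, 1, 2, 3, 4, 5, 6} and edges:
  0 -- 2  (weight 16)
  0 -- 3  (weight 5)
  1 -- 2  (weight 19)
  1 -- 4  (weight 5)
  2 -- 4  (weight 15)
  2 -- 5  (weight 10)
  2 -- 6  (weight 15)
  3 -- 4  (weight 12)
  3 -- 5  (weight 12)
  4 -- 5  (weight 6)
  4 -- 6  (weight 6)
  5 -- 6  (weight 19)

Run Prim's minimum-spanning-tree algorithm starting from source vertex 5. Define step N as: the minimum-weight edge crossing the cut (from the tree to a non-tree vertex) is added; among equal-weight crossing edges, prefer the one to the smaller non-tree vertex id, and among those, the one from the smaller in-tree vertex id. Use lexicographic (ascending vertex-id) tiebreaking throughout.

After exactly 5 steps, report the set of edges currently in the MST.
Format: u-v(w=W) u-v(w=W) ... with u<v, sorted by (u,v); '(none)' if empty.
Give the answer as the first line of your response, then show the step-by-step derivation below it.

1-4(w=5) 2-5(w=10) 3-4(w=12) 4-5(w=6) 4-6(w=6)

step 1: add edge 4-5 (w=6); MST = {4-5(w=6)}
step 2: add edge 1-4 (w=5); MST = {1-4(w=5) 4-5(w=6)}
step 3: add edge 4-6 (w=6); MST = {1-4(w=5) 4-5(w=6) 4-6(w=6)}
step 4: add edge 2-5 (w=10); MST = {1-4(w=5) 2-5(w=10) 4-5(w=6) 4-6(w=6)}
step 5: add edge 3-4 (w=12); MST = {1-4(w=5) 2-5(w=10) 3-4(w=12) 4-5(w=6) 4-6(w=6)}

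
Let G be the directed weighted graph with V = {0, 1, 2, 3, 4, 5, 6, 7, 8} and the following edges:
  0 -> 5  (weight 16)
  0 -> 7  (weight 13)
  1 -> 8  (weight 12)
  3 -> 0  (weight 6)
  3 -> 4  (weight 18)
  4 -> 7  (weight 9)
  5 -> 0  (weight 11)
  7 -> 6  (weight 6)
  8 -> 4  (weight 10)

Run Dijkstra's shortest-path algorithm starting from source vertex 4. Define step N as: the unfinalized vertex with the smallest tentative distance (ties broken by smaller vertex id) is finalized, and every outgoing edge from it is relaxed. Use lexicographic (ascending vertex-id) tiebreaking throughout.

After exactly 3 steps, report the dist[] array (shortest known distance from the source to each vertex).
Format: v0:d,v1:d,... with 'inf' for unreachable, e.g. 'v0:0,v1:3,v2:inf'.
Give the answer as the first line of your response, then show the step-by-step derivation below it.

v0:inf,v1:inf,v2:inf,v3:inf,v4:0,v5:inf,v6:15,v7:9,v8:inf

step 1: dist = v0:inf,v1:inf,v2:inf,v3:inf,v4:0,v5:inf,v6:inf,v7:9,v8:inf
step 2: dist = v0:inf,v1:inf,v2:inf,v3:inf,v4:0,v5:inf,v6:15,v7:9,v8:inf
step 3: dist = v0:inf,v1:inf,v2:inf,v3:inf,v4:0,v5:inf,v6:15,v7:9,v8:inf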